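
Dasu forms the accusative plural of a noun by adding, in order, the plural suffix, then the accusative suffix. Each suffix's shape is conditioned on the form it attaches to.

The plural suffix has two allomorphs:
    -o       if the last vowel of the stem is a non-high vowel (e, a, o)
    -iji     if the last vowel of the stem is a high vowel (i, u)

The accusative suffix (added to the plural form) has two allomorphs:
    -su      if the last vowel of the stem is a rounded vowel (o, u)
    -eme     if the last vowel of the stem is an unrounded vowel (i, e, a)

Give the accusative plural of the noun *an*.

anosu

Since the last vowel of *an* is /a/ (a non-high vowel), it takes -o, giving *ano*.
The plural form *ano* — last vowel /o/ (a rounded vowel) → -su → *anosu*.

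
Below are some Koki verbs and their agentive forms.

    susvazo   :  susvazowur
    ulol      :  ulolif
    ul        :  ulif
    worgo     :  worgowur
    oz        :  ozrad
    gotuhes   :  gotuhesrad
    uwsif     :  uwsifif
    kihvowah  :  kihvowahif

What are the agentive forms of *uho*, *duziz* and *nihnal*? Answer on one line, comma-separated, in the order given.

The suffix is conditioned by the final sound: -rad when the stem ends in a sibilant (*oz*, *gotuhes*); -if when the stem ends in a non-sibilant consonant (*ulol*, *ul*, *uwsif*, *kihvowah*); -wur when the stem ends in a vowel (*susvazo*, *worgo*).
Since the final sound of *uho* is /o/ (a vowel), it takes -wur, giving *uhowur*.
Since the final sound of *duziz* is /z/ (a sibilant), it takes -rad, giving *duzizrad*.
The final sound of *nihnal* is /l/, which is a non-sibilant consonant, so the suffix is -if, giving *nihnalif*.

uhowur, duzizrad, nihnalif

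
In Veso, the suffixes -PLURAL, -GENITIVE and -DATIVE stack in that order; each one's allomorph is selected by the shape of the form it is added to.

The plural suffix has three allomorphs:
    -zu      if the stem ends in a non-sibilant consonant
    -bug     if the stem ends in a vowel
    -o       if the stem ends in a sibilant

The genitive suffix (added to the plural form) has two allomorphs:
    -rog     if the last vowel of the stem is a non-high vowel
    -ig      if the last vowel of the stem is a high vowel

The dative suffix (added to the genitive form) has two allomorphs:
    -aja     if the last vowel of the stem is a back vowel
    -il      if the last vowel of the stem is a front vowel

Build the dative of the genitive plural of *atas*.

atasorogaja

*atas*: final sound = /s/, a sibilant → -o → *ataso*.
The plural form *ataso*: last vowel = /o/, a non-high vowel → -rog → *atasorog*.
The genitive form *atasorog* — last vowel /o/ (a back vowel) → -aja → *atasorogaja*.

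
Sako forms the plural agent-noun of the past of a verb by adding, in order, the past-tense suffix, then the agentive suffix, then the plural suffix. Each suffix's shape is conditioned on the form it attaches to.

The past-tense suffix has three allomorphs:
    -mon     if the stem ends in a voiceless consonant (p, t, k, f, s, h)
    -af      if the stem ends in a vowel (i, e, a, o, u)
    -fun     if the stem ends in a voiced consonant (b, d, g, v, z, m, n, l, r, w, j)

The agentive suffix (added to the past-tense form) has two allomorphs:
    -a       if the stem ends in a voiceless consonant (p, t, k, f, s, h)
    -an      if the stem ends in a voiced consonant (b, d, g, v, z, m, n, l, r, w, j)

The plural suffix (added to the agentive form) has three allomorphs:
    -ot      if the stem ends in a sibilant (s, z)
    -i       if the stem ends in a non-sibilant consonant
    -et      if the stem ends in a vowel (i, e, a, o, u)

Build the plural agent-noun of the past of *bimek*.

bimekmonani

*bimek*: final sound = /k/, a voiceless consonant → -mon → *bimekmon*.
The past-tense form *bimekmon* — final consonant /n/ (voiced) → -an → *bimekmonan*.
The agentive form *bimekmonan* — final sound /n/ (a non-sibilant consonant) → -i → *bimekmonani*.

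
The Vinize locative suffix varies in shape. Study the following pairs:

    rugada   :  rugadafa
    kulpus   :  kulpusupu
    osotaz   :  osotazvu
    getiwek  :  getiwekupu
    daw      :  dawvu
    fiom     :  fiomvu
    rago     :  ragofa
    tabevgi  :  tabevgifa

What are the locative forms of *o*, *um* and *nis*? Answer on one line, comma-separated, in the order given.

ofa, umvu, nisupu

Looking at the final sound of each stem: -upu when the stem ends in a voiceless consonant (*kulpus*, *getiwek*); -vu when the stem ends in a voiced consonant (*osotaz*, *daw*, *fiom*); -fa when the stem ends in a vowel (*rugada*, *rago*, *tabevgi*).
Since the final sound of *o* is /o/ (a vowel), it takes -fa, giving *ofa*.
*um*: final sound = /m/, a voiced consonant → -vu → *umvu*.
Since the final sound of *nis* is /s/ (a voiceless consonant), it takes -upu, giving *nisupu*.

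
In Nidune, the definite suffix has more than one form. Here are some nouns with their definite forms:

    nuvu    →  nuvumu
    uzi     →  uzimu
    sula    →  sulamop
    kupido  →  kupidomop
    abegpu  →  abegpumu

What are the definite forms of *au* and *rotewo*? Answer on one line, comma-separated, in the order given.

The pattern is height harmony: -mu when the last vowel of the stem is a high vowel (*nuvu*, *uzi*, *abegpu*); -mop when the last vowel of the stem is a non-high vowel (*sula*, *kupido*).
*au*: last vowel = /u/, a high vowel → -mu → *aumu*.
*rotewo* — last vowel /o/ (a non-high vowel) → -mop → *rotewomop*.

aumu, rotewomop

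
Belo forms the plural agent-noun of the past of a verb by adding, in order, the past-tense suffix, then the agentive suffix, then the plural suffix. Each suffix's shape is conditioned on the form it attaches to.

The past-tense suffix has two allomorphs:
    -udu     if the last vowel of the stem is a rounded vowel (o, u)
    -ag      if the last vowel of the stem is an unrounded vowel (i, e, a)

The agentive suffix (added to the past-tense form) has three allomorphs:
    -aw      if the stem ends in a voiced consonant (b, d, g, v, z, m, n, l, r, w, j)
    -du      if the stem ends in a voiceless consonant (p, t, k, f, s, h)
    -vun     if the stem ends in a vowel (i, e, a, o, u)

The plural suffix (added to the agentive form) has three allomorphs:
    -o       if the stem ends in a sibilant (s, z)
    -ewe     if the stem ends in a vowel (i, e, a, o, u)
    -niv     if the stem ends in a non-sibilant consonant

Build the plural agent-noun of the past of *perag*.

peragagawniv

*perag*: last vowel = /a/, an unrounded vowel → -ag → *peragag*.
Since the final sound of the past-tense form *peragag* is /g/ (a voiced consonant), it takes -aw, giving *peragagaw*.
The agentive form *peragagaw*: final sound = /w/, a non-sibilant consonant → -niv → *peragagawniv*.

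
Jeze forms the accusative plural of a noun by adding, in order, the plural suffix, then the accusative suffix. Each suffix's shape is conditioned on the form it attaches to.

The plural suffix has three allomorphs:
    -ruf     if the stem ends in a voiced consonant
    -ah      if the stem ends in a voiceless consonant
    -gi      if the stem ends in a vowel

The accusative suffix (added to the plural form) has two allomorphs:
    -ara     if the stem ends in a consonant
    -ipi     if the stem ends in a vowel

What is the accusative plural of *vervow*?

vervowrufara

Since the final sound of *vervow* is /w/ (a voiced consonant), it takes -ruf, giving *vervowruf*.
The final sound of the plural form *vervowruf* is /f/, which is a consonant, so the accusative suffix is -ara, giving *vervowrufara*.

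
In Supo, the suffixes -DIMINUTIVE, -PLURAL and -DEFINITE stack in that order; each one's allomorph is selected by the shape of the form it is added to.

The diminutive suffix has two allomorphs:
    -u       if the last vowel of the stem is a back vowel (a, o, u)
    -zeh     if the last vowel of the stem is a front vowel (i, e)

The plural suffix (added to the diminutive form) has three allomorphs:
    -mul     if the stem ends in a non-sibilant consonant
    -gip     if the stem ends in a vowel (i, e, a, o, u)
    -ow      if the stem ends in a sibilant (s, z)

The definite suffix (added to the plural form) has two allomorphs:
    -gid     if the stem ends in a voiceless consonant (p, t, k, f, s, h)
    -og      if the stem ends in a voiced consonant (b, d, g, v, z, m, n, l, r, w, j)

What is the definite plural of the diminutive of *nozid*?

*nozid*: last vowel = /i/, a front vowel → -zeh → *nozidzeh*.
Since the final sound of the diminutive form *nozidzeh* is /h/ (a non-sibilant consonant), it takes -mul, giving *nozidzehmul*.
Since the final consonant of the plural form *nozidzehmul* is /l/ (voiced), it takes -og, giving *nozidzehmulog*.

nozidzehmulog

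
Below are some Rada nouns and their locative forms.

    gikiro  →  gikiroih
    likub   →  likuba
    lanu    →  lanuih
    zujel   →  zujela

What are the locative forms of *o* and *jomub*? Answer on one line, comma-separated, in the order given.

oih, jomuba

The pattern is consonant vs. vowel: -a when the stem ends in a consonant (*likub*, *zujel*); -ih when the stem ends in a vowel (*gikiro*, *lanu*).
*o*: final sound = /o/, a vowel → -ih → *oih*.
*jomub* — final sound /b/ (a consonant) → -a → *jomuba*.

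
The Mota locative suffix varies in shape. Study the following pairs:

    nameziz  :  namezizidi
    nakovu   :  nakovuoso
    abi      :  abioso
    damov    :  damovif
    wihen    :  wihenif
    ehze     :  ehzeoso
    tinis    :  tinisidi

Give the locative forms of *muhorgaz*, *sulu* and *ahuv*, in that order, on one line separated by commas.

The suffix is conditioned by the final sound: -idi when the stem ends in a sibilant (*nameziz*, *tinis*); -if when the stem ends in a non-sibilant consonant (*damov*, *wihen*); -oso when the stem ends in a vowel (*nakovu*, *abi*, *ehze*).
*muhorgaz*: final sound = /z/, a sibilant → -idi → *muhorgazidi*.
*sulu* — final sound /u/ (a vowel) → -oso → *suluoso*.
Since the final sound of *ahuv* is /v/ (a non-sibilant consonant), it takes -if, giving *ahuvif*.

muhorgazidi, suluoso, ahuvif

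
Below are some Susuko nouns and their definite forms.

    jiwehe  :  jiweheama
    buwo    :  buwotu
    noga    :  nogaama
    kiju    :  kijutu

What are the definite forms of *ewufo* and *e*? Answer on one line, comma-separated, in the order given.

Looking at the last vowel of each stem: -tu when the last vowel of the stem is a rounded vowel (*buwo*, *kiju*); -ama when the last vowel of the stem is an unrounded vowel (*jiwehe*, *noga*).
*ewufo* — last vowel /o/ (a rounded vowel) → -tu → *ewufotu*.
*e*: last vowel = /e/, an unrounded vowel → -ama → *eama*.

ewufotu, eama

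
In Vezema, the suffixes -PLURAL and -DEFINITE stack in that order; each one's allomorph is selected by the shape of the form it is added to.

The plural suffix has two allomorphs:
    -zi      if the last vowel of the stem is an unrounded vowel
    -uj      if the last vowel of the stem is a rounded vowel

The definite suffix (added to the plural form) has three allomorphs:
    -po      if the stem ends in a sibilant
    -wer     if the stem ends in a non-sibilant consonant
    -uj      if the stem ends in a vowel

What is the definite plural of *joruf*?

Since the last vowel of *joruf* is /u/ (a rounded vowel), it takes -uj, giving *jorufuj*.
The plural form *jorufuj* — final sound /j/ (a non-sibilant consonant) → -wer → *jorufujwer*.

jorufujwer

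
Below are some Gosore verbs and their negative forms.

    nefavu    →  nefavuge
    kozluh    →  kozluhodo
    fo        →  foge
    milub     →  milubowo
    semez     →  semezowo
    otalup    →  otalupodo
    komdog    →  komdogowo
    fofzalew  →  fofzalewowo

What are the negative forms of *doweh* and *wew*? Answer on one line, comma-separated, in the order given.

Looking at the final sound of each stem: -odo when the stem ends in a voiceless consonant (*kozluh*, *otalup*); -owo when the stem ends in a voiced consonant (*milub*, *semez*, *komdog*, *fofzalew*); -ge when the stem ends in a vowel (*nefavu*, *fo*).
*doweh*: final sound = /h/, a voiceless consonant → -odo → *dowehodo*.
Since the final sound of *wew* is /w/ (a voiced consonant), it takes -owo, giving *wewowo*.

dowehodo, wewowo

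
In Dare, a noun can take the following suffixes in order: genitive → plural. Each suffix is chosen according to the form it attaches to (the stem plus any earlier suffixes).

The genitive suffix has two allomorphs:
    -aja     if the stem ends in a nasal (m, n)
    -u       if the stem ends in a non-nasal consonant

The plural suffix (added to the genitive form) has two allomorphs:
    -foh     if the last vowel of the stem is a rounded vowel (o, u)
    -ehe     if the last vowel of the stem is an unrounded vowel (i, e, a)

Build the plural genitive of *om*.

The final consonant of *om* is /m/, which is a nasal, so the genitive suffix is -aja, giving *omaja*.
The last vowel of the genitive form *omaja* is /a/, which is an unrounded vowel, so the plural suffix is -ehe, giving *omajaehe*.

omajaehe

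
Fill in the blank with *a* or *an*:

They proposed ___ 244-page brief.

a

The indefinite article is chosen by the initial *sound* of the following word, not its spelling.
The number *244* is spoken "two hundred …", beginning with /tuː/ — a consonant sound.
So the article is *a*: They proposed a 244-page brief.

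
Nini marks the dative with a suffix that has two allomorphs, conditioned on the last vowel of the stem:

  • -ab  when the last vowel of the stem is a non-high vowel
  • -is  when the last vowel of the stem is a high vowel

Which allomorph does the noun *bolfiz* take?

Since the last vowel of *bolfiz* is /i/ (a high vowel), it takes -is.

-is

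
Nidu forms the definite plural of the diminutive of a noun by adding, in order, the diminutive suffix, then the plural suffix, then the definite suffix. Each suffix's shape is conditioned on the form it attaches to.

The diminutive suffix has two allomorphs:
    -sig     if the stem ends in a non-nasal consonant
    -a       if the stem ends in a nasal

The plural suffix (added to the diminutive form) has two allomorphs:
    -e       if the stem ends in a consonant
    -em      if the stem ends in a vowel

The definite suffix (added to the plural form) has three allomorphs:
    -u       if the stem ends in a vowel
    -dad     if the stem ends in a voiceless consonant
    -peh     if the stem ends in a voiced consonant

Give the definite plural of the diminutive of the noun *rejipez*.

rejipezsigeu

*rejipez*: final consonant = /z/, non-nasal → -sig → *rejipezsig*.
Since the final sound of the diminutive form *rejipezsig* is /g/ (a consonant), it takes -e, giving *rejipezsige*.
Since the final sound of the plural form *rejipezsige* is /e/ (a vowel), it takes -u, giving *rejipezsigeu*.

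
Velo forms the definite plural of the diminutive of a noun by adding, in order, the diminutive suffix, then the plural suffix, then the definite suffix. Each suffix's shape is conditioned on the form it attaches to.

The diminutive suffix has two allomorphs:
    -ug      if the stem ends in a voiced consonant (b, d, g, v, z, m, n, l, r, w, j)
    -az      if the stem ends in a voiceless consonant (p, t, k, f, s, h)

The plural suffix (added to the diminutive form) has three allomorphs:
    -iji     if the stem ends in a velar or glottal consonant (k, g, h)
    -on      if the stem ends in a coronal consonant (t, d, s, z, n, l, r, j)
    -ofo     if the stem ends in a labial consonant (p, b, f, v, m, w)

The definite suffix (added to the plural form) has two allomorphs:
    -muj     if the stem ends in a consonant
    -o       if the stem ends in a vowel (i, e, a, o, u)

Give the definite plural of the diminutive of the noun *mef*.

mefazonmuj

The final consonant of *mef* is /f/, which is voiceless, so the diminutive suffix is -az, giving *mefaz*.
The final consonant of the diminutive form *mefaz* is /z/, which is coronal, so the plural suffix is -on, giving *mefazon*.
The plural form *mefazon* — final sound /n/ (a consonant) → -muj → *mefazonmuj*.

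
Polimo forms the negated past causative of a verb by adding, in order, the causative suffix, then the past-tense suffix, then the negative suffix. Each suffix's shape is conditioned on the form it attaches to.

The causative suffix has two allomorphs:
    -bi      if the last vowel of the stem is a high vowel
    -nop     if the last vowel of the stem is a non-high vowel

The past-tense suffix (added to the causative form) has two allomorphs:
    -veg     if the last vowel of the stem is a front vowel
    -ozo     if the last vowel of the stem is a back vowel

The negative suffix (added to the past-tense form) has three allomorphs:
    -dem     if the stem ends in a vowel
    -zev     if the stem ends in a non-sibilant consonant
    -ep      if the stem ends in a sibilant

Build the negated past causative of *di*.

The last vowel of *di* is /i/, which is a high vowel, so the causative suffix is -bi, giving *dibi*.
The causative form *dibi*: last vowel = /i/, a front vowel → -veg → *dibiveg*.
The past-tense form *dibiveg* — final sound /g/ (a non-sibilant consonant) → -zev → *dibivegzev*.

dibivegzev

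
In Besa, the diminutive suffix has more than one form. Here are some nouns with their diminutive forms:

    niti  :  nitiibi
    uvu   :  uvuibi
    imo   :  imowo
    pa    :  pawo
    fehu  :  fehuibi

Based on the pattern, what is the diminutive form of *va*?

The suffix is conditioned by the last vowel: -ibi when the last vowel of the stem is a high vowel (*niti*, *uvu*, *fehu*); -wo when the last vowel of the stem is a non-high vowel (*imo*, *pa*).
Since the last vowel of *va* is /a/ (a non-high vowel), it takes -wo, giving *vawo*.

vawo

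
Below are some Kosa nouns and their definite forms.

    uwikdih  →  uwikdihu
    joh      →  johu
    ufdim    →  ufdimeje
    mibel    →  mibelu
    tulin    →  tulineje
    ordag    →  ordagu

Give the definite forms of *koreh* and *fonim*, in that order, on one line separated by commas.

The alternation tracks the final consonant of the stem — -eje when the stem ends in a nasal (*ufdim*, *tulin*); -u when the stem ends in a non-nasal consonant (*uwikdih*, *joh*, *mibel*, *ordag*).
The final consonant of *koreh* is /h/, which is non-nasal, so the suffix is -u, giving *korehu*.
Since the final consonant of *fonim* is /m/ (a nasal), it takes -eje, giving *fonimeje*.

korehu, fonimeje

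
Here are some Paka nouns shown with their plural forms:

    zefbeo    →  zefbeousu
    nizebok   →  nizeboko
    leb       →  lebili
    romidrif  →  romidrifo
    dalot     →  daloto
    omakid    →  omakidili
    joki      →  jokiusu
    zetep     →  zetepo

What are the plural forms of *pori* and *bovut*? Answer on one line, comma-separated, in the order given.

poriusu, bovuto

The pattern is voicing of the final sound: -o when the stem ends in a voiceless consonant (*nizebok*, *romidrif*, *dalot*, *zetep*); -ili when the stem ends in a voiced consonant (*leb*, *omakid*); -usu when the stem ends in a vowel (*zefbeo*, *joki*).
*pori* — final sound /i/ (a vowel) → -usu → *poriusu*.
*bovut*: final sound = /t/, a voiceless consonant → -o → *bovuto*.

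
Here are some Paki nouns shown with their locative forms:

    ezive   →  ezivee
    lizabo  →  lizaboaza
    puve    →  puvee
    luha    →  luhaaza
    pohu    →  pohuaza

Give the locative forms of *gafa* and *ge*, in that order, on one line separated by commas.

gafaaza, gee

Looking at the last vowel of each stem: -e when the last vowel of the stem is a front vowel (*ezive*, *puve*); -aza when the last vowel of the stem is a back vowel (*lizabo*, *luha*, *pohu*).
*gafa* — last vowel /a/ (a back vowel) → -aza → *gafaaza*.
The last vowel of *ge* is /e/, which is a front vowel, so the suffix is -e, giving *gee*.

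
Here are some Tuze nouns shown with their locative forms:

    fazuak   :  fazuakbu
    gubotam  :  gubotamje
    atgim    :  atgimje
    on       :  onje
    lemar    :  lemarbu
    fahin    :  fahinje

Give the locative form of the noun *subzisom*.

subzisomje

The pattern is nasality of the final consonant: -je when the stem ends in a nasal (*gubotam*, *atgim*, *on*, *fahin*); -bu when the stem ends in a non-nasal consonant (*fazuak*, *lemar*).
Since the final consonant of *subzisom* is /m/ (a nasal), it takes -je, giving *subzisomje*.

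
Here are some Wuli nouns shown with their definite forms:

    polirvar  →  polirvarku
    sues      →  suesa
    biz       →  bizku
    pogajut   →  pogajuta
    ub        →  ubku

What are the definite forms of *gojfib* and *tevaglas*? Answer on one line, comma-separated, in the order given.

The pattern is voicing of the final consonant: -a when the stem ends in a voiceless consonant (*sues*, *pogajut*); -ku when the stem ends in a voiced consonant (*polirvar*, *biz*, *ub*).
*gojfib* — final consonant /b/ (voiced) → -ku → *gojfibku*.
The final consonant of *tevaglas* is /s/, which is voiceless, so the suffix is -a, giving *tevaglasa*.

gojfibku, tevaglasa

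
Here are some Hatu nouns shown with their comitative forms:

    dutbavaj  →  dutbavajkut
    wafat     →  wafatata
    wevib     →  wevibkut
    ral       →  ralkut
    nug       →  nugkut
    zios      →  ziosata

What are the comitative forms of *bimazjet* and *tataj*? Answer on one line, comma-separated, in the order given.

The alternation tracks the final consonant of the stem — -ata when the stem ends in a voiceless consonant (*wafat*, *zios*); -kut when the stem ends in a voiced consonant (*dutbavaj*, *wevib*, *ral*, *nug*).
Since the final consonant of *bimazjet* is /t/ (voiceless), it takes -ata, giving *bimazjetata*.
*tataj* — final consonant /j/ (voiced) → -kut → *tatajkut*.

bimazjetata, tatajkut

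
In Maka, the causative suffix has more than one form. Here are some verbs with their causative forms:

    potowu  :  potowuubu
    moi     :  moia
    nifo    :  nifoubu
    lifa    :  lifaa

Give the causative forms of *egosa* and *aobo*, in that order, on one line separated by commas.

The suffix is conditioned by the last vowel: -ubu when the last vowel of the stem is a rounded vowel (*potowu*, *nifo*); -a when the last vowel of the stem is an unrounded vowel (*moi*, *lifa*).
*egosa*: last vowel = /a/, an unrounded vowel → -a → *egosaa*.
The last vowel of *aobo* is /o/, which is a rounded vowel, so the suffix is -ubu, giving *aoboubu*.

egosaa, aoboubu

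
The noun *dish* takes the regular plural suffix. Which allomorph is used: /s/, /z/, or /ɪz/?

/ɪz/

The stem *dish* ends in a sibilant (/s, z, ʃ, ʒ, tʃ, dʒ/).
The plural suffix surfaces as /ɪz/ after sibilants, /s/ after other voiceless consonants, and /z/ after other voiced sounds.
So the plural -s on *dish* is pronounced /ɪz/.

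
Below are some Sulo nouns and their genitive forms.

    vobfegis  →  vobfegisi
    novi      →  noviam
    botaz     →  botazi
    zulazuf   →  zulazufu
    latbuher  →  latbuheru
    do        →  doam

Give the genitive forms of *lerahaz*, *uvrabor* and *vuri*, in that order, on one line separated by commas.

lerahazi, uvraboru, vuriam

The pattern is sibilance of the final sound: -i when the stem ends in a sibilant (*vobfegis*, *botaz*); -u when the stem ends in a non-sibilant consonant (*zulazuf*, *latbuher*); -am when the stem ends in a vowel (*novi*, *do*).
*lerahaz*: final sound = /z/, a sibilant → -i → *lerahazi*.
The final sound of *uvrabor* is /r/, which is a non-sibilant consonant, so the suffix is -u, giving *uvraboru*.
*vuri* — final sound /i/ (a vowel) → -am → *vuriam*.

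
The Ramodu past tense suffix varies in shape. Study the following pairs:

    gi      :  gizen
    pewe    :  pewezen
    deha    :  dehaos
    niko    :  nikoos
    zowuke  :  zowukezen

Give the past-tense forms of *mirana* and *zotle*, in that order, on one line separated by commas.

miranaos, zotlezen

The pattern is front/back vowel harmony: -zen when the last vowel of the stem is a front vowel (*gi*, *pewe*, *zowuke*); -os when the last vowel of the stem is a back vowel (*deha*, *niko*).
*mirana*: last vowel = /a/, a back vowel → -os → *miranaos*.
Since the last vowel of *zotle* is /e/ (a front vowel), it takes -zen, giving *zotlezen*.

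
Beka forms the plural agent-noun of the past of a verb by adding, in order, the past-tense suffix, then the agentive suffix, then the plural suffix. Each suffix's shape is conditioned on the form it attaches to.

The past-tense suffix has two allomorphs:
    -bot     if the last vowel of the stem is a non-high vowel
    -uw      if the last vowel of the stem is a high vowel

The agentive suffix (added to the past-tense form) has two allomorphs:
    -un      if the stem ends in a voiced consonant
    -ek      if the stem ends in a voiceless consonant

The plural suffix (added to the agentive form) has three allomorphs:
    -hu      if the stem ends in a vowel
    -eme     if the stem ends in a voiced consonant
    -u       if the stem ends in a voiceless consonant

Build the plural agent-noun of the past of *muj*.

Since the last vowel of *muj* is /u/ (a high vowel), it takes -uw, giving *mujuw*.
The past-tense form *mujuw* — final consonant /w/ (voiced) → -un → *mujuwun*.
Since the final sound of the agentive form *mujuwun* is /n/ (a voiced consonant), it takes -eme, giving *mujuwuneme*.

mujuwuneme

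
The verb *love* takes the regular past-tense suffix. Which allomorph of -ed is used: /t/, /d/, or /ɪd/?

/d/

The stem *love* ends in a voiced sound other than /d/.
The -ed suffix is realized as /ɪd/ after /t, d/; as /t/ after other voiceless consonants; and as /d/ after other voiced sounds.
So -ed on *love* is pronounced /d/.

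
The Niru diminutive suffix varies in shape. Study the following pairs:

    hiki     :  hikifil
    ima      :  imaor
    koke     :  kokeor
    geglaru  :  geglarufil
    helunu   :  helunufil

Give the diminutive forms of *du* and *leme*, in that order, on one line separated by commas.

dufil, lemeor

Looking at the last vowel of each stem: -fil when the last vowel of the stem is a high vowel (*hiki*, *geglaru*, *helunu*); -or when the last vowel of the stem is a non-high vowel (*ima*, *koke*).
*du* — last vowel /u/ (a high vowel) → -fil → *dufil*.
Since the last vowel of *leme* is /e/ (a non-high vowel), it takes -or, giving *lemeor*.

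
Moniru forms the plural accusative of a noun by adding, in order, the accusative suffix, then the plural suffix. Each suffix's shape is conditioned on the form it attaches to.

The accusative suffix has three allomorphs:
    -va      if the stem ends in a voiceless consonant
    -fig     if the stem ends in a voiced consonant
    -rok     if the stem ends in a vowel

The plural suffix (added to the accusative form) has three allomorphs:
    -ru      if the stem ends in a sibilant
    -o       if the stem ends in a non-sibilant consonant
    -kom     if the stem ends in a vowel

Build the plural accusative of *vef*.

vefvakom

Since the final sound of *vef* is /f/ (a voiceless consonant), it takes -va, giving *vefva*.
The accusative form *vefva* — final sound /a/ (a vowel) → -kom → *vefvakom*.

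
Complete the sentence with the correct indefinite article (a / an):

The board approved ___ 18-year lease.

an

The indefinite article is chosen by the initial *sound* of the following word, not its spelling.
The number *18* is spoken "eighteen", beginning with /ˌeɪˈtiːn/ — a vowel sound.
So the article is *an*: The board approved an 18-year lease.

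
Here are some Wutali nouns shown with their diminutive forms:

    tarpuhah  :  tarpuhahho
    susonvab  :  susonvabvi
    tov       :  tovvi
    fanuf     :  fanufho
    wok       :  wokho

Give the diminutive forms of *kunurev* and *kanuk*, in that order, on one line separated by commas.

The alternation tracks the final consonant of the stem — -ho when the stem ends in a voiceless consonant (*tarpuhah*, *fanuf*, *wok*); -vi when the stem ends in a voiced consonant (*susonvab*, *tov*).
*kunurev*: final consonant = /v/, voiced → -vi → *kunurevvi*.
*kanuk*: final consonant = /k/, voiceless → -ho → *kanukho*.

kunurevvi, kanukho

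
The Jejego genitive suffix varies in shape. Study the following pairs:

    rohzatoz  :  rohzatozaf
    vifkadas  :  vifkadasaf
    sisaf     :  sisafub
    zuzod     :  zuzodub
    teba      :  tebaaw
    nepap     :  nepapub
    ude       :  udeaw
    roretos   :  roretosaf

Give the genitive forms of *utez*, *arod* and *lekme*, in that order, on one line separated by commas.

utezaf, arodub, lekmeaw

The suffix is conditioned by the final sound: -af when the stem ends in a sibilant (*rohzatoz*, *vifkadas*, *roretos*); -ub when the stem ends in a non-sibilant consonant (*sisaf*, *zuzod*, *nepap*); -aw when the stem ends in a vowel (*teba*, *ude*).
The final sound of *utez* is /z/, which is a sibilant, so the suffix is -af, giving *utezaf*.
Since the final sound of *arod* is /d/ (a non-sibilant consonant), it takes -ub, giving *arodub*.
*lekme*: final sound = /e/, a vowel → -aw → *lekmeaw*.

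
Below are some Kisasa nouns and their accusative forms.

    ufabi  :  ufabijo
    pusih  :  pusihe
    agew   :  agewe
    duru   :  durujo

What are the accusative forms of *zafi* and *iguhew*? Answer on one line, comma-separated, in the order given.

zafijo, iguhewe

The pattern is consonant vs. vowel: -e when the stem ends in a consonant (*pusih*, *agew*); -jo when the stem ends in a vowel (*ufabi*, *duru*).
The final sound of *zafi* is /i/, which is a vowel, so the suffix is -jo, giving *zafijo*.
The final sound of *iguhew* is /w/, which is a consonant, so the suffix is -e, giving *iguhewe*.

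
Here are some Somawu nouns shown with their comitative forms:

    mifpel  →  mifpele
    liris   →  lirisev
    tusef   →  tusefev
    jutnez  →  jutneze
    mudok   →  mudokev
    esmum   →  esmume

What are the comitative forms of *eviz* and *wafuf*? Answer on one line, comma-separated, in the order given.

The suffix is conditioned by the final consonant: -ev when the stem ends in a voiceless consonant (*liris*, *tusef*, *mudok*); -e when the stem ends in a voiced consonant (*mifpel*, *jutnez*, *esmum*).
The final consonant of *eviz* is /z/, which is voiced, so the suffix is -e, giving *evize*.
Since the final consonant of *wafuf* is /f/ (voiceless), it takes -ev, giving *wafufev*.

evize, wafufev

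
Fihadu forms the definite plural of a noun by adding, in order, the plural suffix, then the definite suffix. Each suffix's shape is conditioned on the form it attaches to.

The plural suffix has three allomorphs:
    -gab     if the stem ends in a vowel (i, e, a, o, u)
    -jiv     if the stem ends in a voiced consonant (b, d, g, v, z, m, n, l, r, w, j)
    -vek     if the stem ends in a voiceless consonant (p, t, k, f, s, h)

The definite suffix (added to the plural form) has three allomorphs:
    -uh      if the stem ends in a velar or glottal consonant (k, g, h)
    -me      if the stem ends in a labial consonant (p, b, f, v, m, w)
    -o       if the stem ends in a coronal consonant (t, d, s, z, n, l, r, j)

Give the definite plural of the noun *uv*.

*uv* — final sound /v/ (a voiced consonant) → -jiv → *uvjiv*.
The plural form *uvjiv* — final consonant /v/ (labial) → -me → *uvjivme*.

uvjivme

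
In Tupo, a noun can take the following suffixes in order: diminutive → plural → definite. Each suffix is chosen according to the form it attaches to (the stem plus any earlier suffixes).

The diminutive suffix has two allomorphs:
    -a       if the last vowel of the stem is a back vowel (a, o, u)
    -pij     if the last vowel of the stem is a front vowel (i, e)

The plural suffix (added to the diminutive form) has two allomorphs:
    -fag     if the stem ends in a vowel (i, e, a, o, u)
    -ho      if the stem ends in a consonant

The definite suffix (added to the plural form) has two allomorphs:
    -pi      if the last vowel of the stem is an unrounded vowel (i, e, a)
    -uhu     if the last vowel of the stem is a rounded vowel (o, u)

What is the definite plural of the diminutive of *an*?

anafagpi

*an* — last vowel /a/ (a back vowel) → -a → *ana*.
The final sound of the diminutive form *ana* is /a/, which is a vowel, so the plural suffix is -fag, giving *anafag*.
The plural form *anafag* — last vowel /a/ (an unrounded vowel) → -pi → *anafagpi*.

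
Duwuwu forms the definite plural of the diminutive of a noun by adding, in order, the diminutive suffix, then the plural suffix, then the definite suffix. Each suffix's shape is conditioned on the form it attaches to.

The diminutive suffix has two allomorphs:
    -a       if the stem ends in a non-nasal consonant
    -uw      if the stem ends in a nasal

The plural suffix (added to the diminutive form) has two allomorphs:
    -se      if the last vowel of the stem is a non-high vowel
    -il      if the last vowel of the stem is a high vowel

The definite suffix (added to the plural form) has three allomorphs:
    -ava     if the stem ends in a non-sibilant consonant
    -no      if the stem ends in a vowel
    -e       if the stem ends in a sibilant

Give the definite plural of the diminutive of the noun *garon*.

garonuwilava

The final consonant of *garon* is /n/, which is a nasal, so the diminutive suffix is -uw, giving *garonuw*.
The diminutive form *garonuw* — last vowel /u/ (a high vowel) → -il → *garonuwil*.
Since the final sound of the plural form *garonuwil* is /l/ (a non-sibilant consonant), it takes -ava, giving *garonuwilava*.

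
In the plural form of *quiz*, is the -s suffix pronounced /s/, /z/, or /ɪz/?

/ɪz/

The stem *quiz* ends in a sibilant (/s, z, ʃ, ʒ, tʃ, dʒ/).
The plural suffix surfaces as /ɪz/ after sibilants, /s/ after other voiceless consonants, and /z/ after other voiced sounds.
So the plural -s on *quiz* is pronounced /ɪz/.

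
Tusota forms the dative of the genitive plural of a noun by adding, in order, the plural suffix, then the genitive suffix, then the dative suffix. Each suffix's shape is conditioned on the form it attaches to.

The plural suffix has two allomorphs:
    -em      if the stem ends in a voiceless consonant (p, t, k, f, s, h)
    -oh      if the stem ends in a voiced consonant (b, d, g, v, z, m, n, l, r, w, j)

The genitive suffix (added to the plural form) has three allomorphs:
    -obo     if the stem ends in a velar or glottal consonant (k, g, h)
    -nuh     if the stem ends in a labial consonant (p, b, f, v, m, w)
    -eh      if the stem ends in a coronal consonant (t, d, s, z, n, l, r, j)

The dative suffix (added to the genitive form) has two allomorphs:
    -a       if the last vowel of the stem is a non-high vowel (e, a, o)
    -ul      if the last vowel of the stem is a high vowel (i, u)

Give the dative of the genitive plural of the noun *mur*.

murohoboa

*mur* — final consonant /r/ (voiced) → -oh → *muroh*.
Since the final consonant of the plural form *muroh* is /h/ (velar/glottal), it takes -obo, giving *murohobo*.
The last vowel of the genitive form *murohobo* is /o/, which is a non-high vowel, so the dative suffix is -a, giving *murohoboa*.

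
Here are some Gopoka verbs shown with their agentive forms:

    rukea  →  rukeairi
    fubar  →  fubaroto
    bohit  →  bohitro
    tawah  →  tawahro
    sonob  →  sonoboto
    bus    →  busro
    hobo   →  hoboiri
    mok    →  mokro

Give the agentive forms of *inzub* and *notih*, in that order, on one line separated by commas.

inzuboto, notihro

The alternation tracks the final sound of the stem — -ro when the stem ends in a voiceless consonant (*bohit*, *tawah*, *bus*, *mok*); -oto when the stem ends in a voiced consonant (*fubar*, *sonob*); -iri when the stem ends in a vowel (*rukea*, *hobo*).
*inzub* — final sound /b/ (a voiced consonant) → -oto → *inzuboto*.
Since the final sound of *notih* is /h/ (a voiceless consonant), it takes -ro, giving *notihro*.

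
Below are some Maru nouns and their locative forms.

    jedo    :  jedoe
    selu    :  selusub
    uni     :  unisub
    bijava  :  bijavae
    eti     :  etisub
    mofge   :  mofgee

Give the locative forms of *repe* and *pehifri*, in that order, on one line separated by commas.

repee, pehifrisub

Looking at the last vowel of each stem: -sub when the last vowel of the stem is a high vowel (*selu*, *uni*, *eti*); -e when the last vowel of the stem is a non-high vowel (*jedo*, *bijava*, *mofge*).
The last vowel of *repe* is /e/, which is a non-high vowel, so the suffix is -e, giving *repee*.
The last vowel of *pehifri* is /i/, which is a high vowel, so the suffix is -sub, giving *pehifrisub*.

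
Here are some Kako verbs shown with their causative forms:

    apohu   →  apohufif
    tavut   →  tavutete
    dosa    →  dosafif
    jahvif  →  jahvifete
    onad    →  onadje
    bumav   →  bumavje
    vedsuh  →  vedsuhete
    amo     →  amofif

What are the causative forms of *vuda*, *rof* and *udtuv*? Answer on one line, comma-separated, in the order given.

vudafif, rofete, udtuvje

Looking at the final sound of each stem: -ete when the stem ends in a voiceless consonant (*tavut*, *jahvif*, *vedsuh*); -je when the stem ends in a voiced consonant (*onad*, *bumav*); -fif when the stem ends in a vowel (*apohu*, *dosa*, *amo*).
The final sound of *vuda* is /a/, which is a vowel, so the suffix is -fif, giving *vudafif*.
*rof* — final sound /f/ (a voiceless consonant) → -ete → *rofete*.
The final sound of *udtuv* is /v/, which is a voiced consonant, so the suffix is -je, giving *udtuvje*.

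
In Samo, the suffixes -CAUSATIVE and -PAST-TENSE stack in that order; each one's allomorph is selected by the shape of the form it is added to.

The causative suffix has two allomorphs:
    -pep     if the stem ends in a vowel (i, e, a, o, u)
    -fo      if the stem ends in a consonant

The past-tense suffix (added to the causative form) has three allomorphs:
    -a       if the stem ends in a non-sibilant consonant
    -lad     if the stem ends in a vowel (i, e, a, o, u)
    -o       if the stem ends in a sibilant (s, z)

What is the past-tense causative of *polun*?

Since the final sound of *polun* is /n/ (a consonant), it takes -fo, giving *polunfo*.
Since the final sound of the causative form *polunfo* is /o/ (a vowel), it takes -lad, giving *polunfolad*.

polunfolad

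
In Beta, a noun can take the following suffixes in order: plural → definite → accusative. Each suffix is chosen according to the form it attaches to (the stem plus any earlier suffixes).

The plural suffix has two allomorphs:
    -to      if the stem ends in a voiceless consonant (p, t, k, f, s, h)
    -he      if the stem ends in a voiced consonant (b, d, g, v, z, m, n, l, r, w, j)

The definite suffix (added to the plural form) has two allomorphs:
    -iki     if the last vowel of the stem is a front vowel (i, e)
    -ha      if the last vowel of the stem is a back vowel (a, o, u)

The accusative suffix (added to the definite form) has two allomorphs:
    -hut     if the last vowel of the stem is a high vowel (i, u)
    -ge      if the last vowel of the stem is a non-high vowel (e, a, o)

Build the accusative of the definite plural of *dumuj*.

dumujheikihut

The final consonant of *dumuj* is /j/, which is voiced, so the plural suffix is -he, giving *dumujhe*.
The plural form *dumujhe* — last vowel /e/ (a front vowel) → -iki → *dumujheiki*.
The definite form *dumujheiki*: last vowel = /i/, a high vowel → -hut → *dumujheikihut*.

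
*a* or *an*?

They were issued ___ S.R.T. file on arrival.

The indefinite article is chosen by the initial *sound* of the following word, not its spelling.
The initialism *S.R.T.* is read letter by letter; the first letter, S, is pronounced /ɛs/, which begins with a vowel sound.
So the article is *an*: They were issued an S.R.T. file on arrival.

an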